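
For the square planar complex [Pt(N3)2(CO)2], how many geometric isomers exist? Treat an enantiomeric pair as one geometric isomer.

2

A square has two trans pairs of vertices; adjacent vertices are cis.
The distinct arrangements are (2 in all): N3 cis; N3 trans.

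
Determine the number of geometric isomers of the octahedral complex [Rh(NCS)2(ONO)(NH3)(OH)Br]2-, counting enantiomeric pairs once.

9

In an octahedral complex each vertex has one trans partner and four cis neighbours.
Exhaustive case analysis gives 9 geometric isomers.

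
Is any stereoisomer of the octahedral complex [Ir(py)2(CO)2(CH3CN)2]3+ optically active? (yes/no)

In an octahedral complex each vertex has one trans partner and four cis neighbours.
There are 5 geometric isomers: py trans, CO trans, CH3CN trans; py cis, CO cis, CH3CN trans; py trans, CO cis, CH3CN cis; py cis, CO cis, CH3CN cis (chiral); py cis, CO trans, CH3CN cis.
One of these lacks any improper symmetry element and so occurs as an enantiomeric pair, giving 5 + 1 = 6 stereoisomers in total.

yes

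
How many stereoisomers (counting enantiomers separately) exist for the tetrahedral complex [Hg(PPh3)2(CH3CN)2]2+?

1

Only one geometric arrangement is possible.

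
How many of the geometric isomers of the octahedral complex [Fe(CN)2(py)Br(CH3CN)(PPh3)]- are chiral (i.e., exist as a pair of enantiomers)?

6

An octahedron has six vertices in three trans pairs; every non-trans pair is cis.
Exhaustive case analysis gives 9 geometric isomers.
Of these, 6 lack any improper symmetry element and so occur as enantiomeric pairs, giving 9 + 6 = 15 stereoisomers in total.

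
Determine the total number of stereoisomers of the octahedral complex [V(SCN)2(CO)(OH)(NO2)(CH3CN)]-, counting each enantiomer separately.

In an octahedral complex each vertex has one trans partner and four cis neighbours.
Systematic enumeration (placing each ligand type in turn and discarding arrangements equivalent by rotation or reflection) gives 9 geometric isomers.
Of these, 6 lack any improper symmetry element and so occur as enantiomeric pairs, giving 9 + 6 = 15 stereoisomers in total.

15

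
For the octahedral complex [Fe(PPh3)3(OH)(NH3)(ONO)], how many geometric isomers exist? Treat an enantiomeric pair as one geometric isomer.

4

The six octahedral sites form three mutually perpendicular trans pairs.
Systematic placement gives 4 geometric isomers: PPh3 mer (3 arrangements); PPh3 fac (chiral).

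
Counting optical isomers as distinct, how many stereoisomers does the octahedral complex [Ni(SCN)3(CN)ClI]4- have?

5

An octahedron has six vertices in three trans pairs; every non-trans pair is cis.
Systematic placement gives 4 geometric isomers: SCN mer (3 arrangements); SCN fac (chiral).
One of these lacks any improper symmetry element and so occurs as an enantiomeric pair, giving 4 + 1 = 5 stereoisomers in total.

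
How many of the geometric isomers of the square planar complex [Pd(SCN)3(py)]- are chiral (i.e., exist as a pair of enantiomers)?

0

A square has two trans pairs of vertices; adjacent vertices are cis.
Only one geometric arrangement is possible.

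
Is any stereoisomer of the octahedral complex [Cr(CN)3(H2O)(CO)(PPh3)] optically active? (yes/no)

The six octahedral sites form three mutually perpendicular trans pairs.
Working through the distinct placements yields 4 geometric isomers: CN mer (3 arrangements); CN fac (chiral).
One of these lacks any improper symmetry element and so occurs as an enantiomeric pair, giving 4 + 1 = 5 stereoisomers in total.

yes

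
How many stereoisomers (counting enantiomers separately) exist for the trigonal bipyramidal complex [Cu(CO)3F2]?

3

In a trigonal bipyramid the two axial positions differ from the three equatorial ones.
There are 3 geometric isomers: F both equatorial; F one axial, one equatorial; F both axial.
Each arrangement has an internal mirror plane or centre of symmetry, so none is chiral.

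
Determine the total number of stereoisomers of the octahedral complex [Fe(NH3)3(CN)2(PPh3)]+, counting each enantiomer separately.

In an octahedral complex each vertex has one trans partner and four cis neighbours.
Working through the distinct placements yields 3 geometric isomers: NH3 mer, CN trans; NH3 fac, CN cis; NH3 mer, CN cis.
Each arrangement has an internal mirror plane or centre of symmetry, so none is chiral.

3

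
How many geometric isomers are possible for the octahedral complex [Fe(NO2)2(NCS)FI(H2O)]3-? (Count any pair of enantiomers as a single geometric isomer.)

In an octahedral complex each vertex has one trans partner and four cis neighbours.
Placing the ligands in turn and identifying arrangements related by rotation or reflection leaves 9 distinct geometric isomers.

9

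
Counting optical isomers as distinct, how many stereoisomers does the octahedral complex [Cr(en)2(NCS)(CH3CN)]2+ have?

3

In an octahedral complex each vertex has one trans partner and four cis neighbours.
Each en is bidentate and must span two cis positions.
The distinct arrangements are (2 in all): NCS and CH3CN mutually trans; NCS and CH3CN mutually cis (chiral).
One of these lacks any improper symmetry element and so occurs as an enantiomeric pair, giving 2 + 1 = 3 stereoisomers in total.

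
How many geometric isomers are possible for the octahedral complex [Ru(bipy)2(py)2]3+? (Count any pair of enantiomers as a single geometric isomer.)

2

An octahedron has six vertices in three trans pairs; every non-trans pair is cis.
Each bipy is bidentate and must span two cis positions.
The distinct arrangements are (2 in all): py trans; py cis (chiral).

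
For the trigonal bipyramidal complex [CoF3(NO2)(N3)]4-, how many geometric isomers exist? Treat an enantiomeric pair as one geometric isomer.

A trigonal bipyramid has two axial and three equatorial sites, which are chemically inequivalent.
Systematic placement gives 4 geometric isomers: NO2 equatorial, N3 equatorial; NO2 equatorial, N3 axial; NO2 axial, N3 equatorial; NO2 axial, N3 axial.

4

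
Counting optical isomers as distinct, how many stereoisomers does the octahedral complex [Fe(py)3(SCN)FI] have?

There are 4 geometric isomers: py mer (3 arrangements); py fac (chiral).
One of these lacks any improper symmetry element and so occurs as an enantiomeric pair, giving 4 + 1 = 5 stereoisomers in total.

5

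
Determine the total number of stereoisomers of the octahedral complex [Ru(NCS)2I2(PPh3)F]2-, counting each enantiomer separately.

8

There are 6 geometric isomers: NCS cis, I cis (3 arrangements, 2 chiral); NCS trans, I cis; NCS cis, I trans; NCS trans, I trans.
Of these, 2 lack any improper symmetry element and so occur as enantiomeric pairs, giving 6 + 2 = 8 stereoisomers in total.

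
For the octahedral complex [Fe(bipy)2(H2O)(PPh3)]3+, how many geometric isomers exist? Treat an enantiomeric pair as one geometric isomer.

The six octahedral sites form three mutually perpendicular trans pairs.
Each bipy is bidentate and must span two cis positions.
There are 2 geometric isomers: H2O and PPh3 mutually trans; H2O and PPh3 mutually cis (chiral).

2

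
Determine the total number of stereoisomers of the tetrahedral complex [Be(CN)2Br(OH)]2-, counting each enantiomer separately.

1

In a tetrahedral complex all four positions are equivalent and every pair of ligands is adjacent — there is no cis/trans distinction.
Only one geometric arrangement is possible.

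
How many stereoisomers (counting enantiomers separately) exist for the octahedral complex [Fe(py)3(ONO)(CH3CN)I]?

An octahedron has six vertices in three trans pairs; every non-trans pair is cis.
There are 4 geometric isomers: py mer (3 arrangements); py fac (chiral).
One of these lacks any improper symmetry element and so occurs as an enantiomeric pair, giving 4 + 1 = 5 stereoisomers in total.

5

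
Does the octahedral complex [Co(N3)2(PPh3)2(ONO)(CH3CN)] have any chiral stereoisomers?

An octahedron has six vertices in three trans pairs; every non-trans pair is cis.
The distinct arrangements are (6 in all): N3 cis, PPh3 trans; N3 cis, PPh3 cis (3 arrangements, 2 chiral); N3 trans, PPh3 trans; N3 trans, PPh3 cis.
Of these, 2 lack any improper symmetry element and so occur as enantiomeric pairs, giving 6 + 2 = 8 stereoisomers in total.

yes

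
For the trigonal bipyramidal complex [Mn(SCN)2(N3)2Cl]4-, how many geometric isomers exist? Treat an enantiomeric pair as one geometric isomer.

5

In a trigonal bipyramid the two axial positions differ from the three equatorial ones.
Placing the ligands in turn and identifying arrangements related by rotation or reflection leaves 5 distinct geometric isomers.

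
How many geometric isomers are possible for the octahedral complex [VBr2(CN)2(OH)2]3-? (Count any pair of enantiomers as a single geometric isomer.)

5

There are 5 geometric isomers: Br trans, CN trans, OH trans; Br trans, CN cis, OH cis; Br cis, CN cis, OH trans; Br cis, CN cis, OH cis (chiral); Br cis, CN trans, OH cis.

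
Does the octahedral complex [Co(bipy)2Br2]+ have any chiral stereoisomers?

Each bipy is bidentate and must span two cis positions.
Working through the distinct placements yields 2 geometric isomers: Br trans; Br cis (chiral).
One of these lacks any improper symmetry element and so occurs as an enantiomeric pair, giving 2 + 1 = 3 stereoisomers in total.

yes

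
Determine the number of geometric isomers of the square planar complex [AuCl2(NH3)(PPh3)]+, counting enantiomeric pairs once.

In a square planar complex each vertex has one trans partner and two cis neighbours.
There are 2 geometric isomers: Cl cis; Cl trans.

2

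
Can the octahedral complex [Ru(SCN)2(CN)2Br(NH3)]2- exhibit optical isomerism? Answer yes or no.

yes

An octahedron has six vertices in three trans pairs; every non-trans pair is cis.
Systematic placement gives 6 geometric isomers: SCN trans, CN cis; SCN cis, CN cis (3 arrangements, 2 chiral); SCN trans, CN trans; SCN cis, CN trans.
Of these, 2 lack any improper symmetry element and so occur as enantiomeric pairs, giving 6 + 2 = 8 stereoisomers in total.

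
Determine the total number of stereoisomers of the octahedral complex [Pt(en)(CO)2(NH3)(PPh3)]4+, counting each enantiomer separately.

6

An octahedron has six vertices in three trans pairs; every non-trans pair is cis.
Each en is bidentate and must span two cis positions.
Systematic placement gives 4 geometric isomers: CO trans; CO cis (3 arrangements, 2 chiral).
Of these, 2 lack any improper symmetry element and so occur as enantiomeric pairs, giving 4 + 2 = 6 stereoisomers in total.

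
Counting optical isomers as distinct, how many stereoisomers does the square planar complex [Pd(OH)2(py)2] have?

A square has two trans pairs of vertices; adjacent vertices are cis.
Systematic placement gives 2 geometric isomers: OH cis; OH trans.
Each arrangement has an internal mirror plane or centre of symmetry, so none is chiral.

2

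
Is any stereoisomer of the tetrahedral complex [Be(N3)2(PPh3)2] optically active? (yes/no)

no

In a tetrahedral complex all four positions are equivalent and every pair of ligands is adjacent — there is no cis/trans distinction.
Only one geometric arrangement is possible.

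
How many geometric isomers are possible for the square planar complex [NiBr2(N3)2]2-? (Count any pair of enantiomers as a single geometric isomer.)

2

In a square planar complex each vertex has one trans partner and two cis neighbours.
Systematic placement gives 2 geometric isomers: Br cis; Br trans.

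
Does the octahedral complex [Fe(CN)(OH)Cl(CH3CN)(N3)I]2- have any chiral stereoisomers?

yes

Placing the ligands in turn and identifying arrangements related by rotation or reflection leaves 15 distinct geometric isomers.
Of these, 15 lack any improper symmetry element and so occur as enantiomeric pairs, giving 15 + 15 = 30 stereoisomers in total.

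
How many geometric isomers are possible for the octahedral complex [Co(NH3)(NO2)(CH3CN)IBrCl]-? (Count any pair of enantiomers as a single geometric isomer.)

15

The six octahedral sites form three mutually perpendicular trans pairs.
Systematic enumeration (placing each ligand type in turn and discarding arrangements equivalent by rotation or reflection) gives 15 geometric isomers.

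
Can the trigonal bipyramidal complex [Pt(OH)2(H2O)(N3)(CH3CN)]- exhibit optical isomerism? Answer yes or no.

yes

A trigonal bipyramid has two axial and three equatorial sites, which are chemically inequivalent.
Placing the ligands in turn and identifying arrangements related by rotation or reflection leaves 7 distinct geometric isomers.
Of these, 3 lack any improper symmetry element and so occur as enantiomeric pairs, giving 7 + 3 = 10 stereoisomers in total.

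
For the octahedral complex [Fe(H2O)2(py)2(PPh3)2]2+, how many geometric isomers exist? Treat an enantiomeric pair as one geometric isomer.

The six octahedral sites form three mutually perpendicular trans pairs.
There are 5 geometric isomers: H2O trans, py trans, PPh3 trans; H2O trans, py cis, PPh3 cis; H2O cis, py trans, PPh3 cis; H2O cis, py cis, PPh3 cis (chiral); H2O cis, py cis, PPh3 trans.

5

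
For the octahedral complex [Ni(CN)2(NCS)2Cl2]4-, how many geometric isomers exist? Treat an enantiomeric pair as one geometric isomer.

In an octahedral complex each vertex has one trans partner and four cis neighbours.
Systematic placement gives 5 geometric isomers: CN trans, NCS trans, Cl trans; CN trans, NCS cis, Cl cis; CN cis, NCS trans, Cl cis; CN cis, NCS cis, Cl cis (chiral); CN cis, NCS cis, Cl trans.

5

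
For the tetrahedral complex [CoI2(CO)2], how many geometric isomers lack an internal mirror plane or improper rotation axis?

0

All four vertices of a tetrahedron are equivalent and mutually adjacent, so cis/trans isomerism cannot arise.
Only one geometric arrangement is possible.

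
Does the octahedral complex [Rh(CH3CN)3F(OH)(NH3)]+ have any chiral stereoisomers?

Systematic placement gives 4 geometric isomers: CH3CN mer (3 arrangements); CH3CN fac (chiral).
One of these lacks any improper symmetry element and so occurs as an enantiomeric pair, giving 4 + 1 = 5 stereoisomers in total.

yes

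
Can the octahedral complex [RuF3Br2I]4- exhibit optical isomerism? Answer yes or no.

no

The six octahedral sites form three mutually perpendicular trans pairs.
There are 3 geometric isomers: F mer, Br trans; F fac, Br cis; F mer, Br cis.
Each arrangement has an internal mirror plane or centre of symmetry, so none is chiral.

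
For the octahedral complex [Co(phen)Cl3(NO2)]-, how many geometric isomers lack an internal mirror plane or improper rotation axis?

An octahedron has six vertices in three trans pairs; every non-trans pair is cis.
Each phen is bidentate and must span two cis positions.
The distinct arrangements are (2 in all): Cl mer; Cl fac.
Each arrangement has an internal mirror plane or centre of symmetry, so none is chiral.

0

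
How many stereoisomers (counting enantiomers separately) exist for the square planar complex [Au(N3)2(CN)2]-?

2

In a square planar complex each vertex has one trans partner and two cis neighbours.
The distinct arrangements are (2 in all): N3 cis; N3 trans.
Each arrangement has an internal mirror plane or centre of symmetry, so none is chiral.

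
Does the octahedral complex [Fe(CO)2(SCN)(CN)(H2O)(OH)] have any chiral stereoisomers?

Placing the ligands in turn and identifying arrangements related by rotation or reflection leaves 9 distinct geometric isomers.
Of these, 6 lack any improper symmetry element and so occur as enantiomeric pairs, giving 9 + 6 = 15 stereoisomers in total.

yes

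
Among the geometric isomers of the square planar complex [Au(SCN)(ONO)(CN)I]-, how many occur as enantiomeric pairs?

In a square planar complex each vertex has one trans partner and two cis neighbours.
There are 3 geometric isomers: (CN/ONO trans, I/SCN trans); (CN/SCN trans, I/ONO trans); (CN/I trans, ONO/SCN trans).
Each arrangement has an internal mirror plane or centre of symmetry, so none is chiral.

0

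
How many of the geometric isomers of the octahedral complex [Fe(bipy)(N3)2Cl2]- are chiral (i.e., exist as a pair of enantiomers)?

The six octahedral sites form three mutually perpendicular trans pairs.
Each bipy is bidentate and must span two cis positions.
Systematic placement gives 3 geometric isomers: N3 cis, Cl trans; N3 cis, Cl cis (chiral); N3 trans, Cl cis.
One of these lacks any improper symmetry element and so occurs as an enantiomeric pair, giving 3 + 1 = 4 stereoisomers in total.

1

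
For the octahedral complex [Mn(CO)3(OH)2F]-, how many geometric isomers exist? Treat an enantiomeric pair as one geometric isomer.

An octahedron has six vertices in three trans pairs; every non-trans pair is cis.
Working through the distinct placements yields 3 geometric isomers: CO mer, OH trans; CO mer, OH cis; CO fac, OH cis.

3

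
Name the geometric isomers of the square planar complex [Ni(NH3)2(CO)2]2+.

cis and trans

A square has two trans pairs of vertices; adjacent vertices are cis.
Working through the distinct placements yields 2 geometric isomers: NH3 cis; NH3 trans.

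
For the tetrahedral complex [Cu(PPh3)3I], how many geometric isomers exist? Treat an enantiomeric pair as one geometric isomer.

1

Only one geometric arrangement is possible.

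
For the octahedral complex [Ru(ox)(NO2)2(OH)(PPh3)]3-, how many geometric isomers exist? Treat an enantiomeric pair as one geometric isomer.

In an octahedral complex each vertex has one trans partner and four cis neighbours.
Each ox is bidentate and must span two cis positions.
The distinct arrangements are (4 in all): NO2 trans; NO2 cis (3 arrangements, 2 chiral).

4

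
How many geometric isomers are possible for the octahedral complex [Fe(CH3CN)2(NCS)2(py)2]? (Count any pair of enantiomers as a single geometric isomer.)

5

In an octahedral complex each vertex has one trans partner and four cis neighbours.
There are 5 geometric isomers: CH3CN trans, NCS trans, py trans; CH3CN trans, NCS cis, py cis; CH3CN cis, NCS cis, py trans; CH3CN cis, NCS cis, py cis (chiral); CH3CN cis, NCS trans, py cis.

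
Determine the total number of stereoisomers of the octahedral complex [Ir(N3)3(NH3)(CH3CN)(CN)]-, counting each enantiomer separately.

5

The six octahedral sites form three mutually perpendicular trans pairs.
Systematic placement gives 4 geometric isomers: N3 mer (3 arrangements); N3 fac (chiral).
One of these lacks any improper symmetry element and so occurs as an enantiomeric pair, giving 4 + 1 = 5 stereoisomers in total.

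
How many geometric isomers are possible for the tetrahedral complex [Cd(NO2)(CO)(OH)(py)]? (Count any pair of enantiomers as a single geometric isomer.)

1

In a tetrahedral complex all four positions are equivalent and every pair of ligands is adjacent — there is no cis/trans distinction.
Only one geometric arrangement is possible; it has no improper symmetry element, so it exists as a pair of enantiomers (2 stereoisomers).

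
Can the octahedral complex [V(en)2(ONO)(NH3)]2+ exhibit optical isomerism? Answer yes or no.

An octahedron has six vertices in three trans pairs; every non-trans pair is cis.
Each en is bidentate and must span two cis positions.
The distinct arrangements are (2 in all): ONO and NH3 mutually trans; ONO and NH3 mutually cis (chiral).
One of these lacks any improper symmetry element and so occurs as an enantiomeric pair, giving 2 + 1 = 3 stereoisomers in total.

yes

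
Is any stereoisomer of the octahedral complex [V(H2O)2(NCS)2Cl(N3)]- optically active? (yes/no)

An octahedron has six vertices in three trans pairs; every non-trans pair is cis.
Systematic placement gives 6 geometric isomers: H2O cis, NCS trans; H2O cis, NCS cis (3 arrangements, 2 chiral); H2O trans, NCS trans; H2O trans, NCS cis.
Of these, 2 lack any improper symmetry element and so occur as enantiomeric pairs, giving 6 + 2 = 8 stereoisomers in total.

yes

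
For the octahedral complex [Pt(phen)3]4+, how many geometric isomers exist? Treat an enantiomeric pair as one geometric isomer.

1

The six octahedral sites form three mutually perpendicular trans pairs.
Each phen is bidentate and must span two cis positions.
Only one geometric arrangement is possible; it has no improper symmetry element, so it exists as a pair of enantiomers (2 stereoisomers).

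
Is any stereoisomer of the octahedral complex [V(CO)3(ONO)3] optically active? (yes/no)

The six octahedral sites form three mutually perpendicular trans pairs.
Systematic placement gives 2 geometric isomers: CO mer; CO fac.
Each arrangement has an internal mirror plane or centre of symmetry, so none is chiral.

no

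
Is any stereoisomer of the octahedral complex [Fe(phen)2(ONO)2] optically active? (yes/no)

The six octahedral sites form three mutually perpendicular trans pairs.
Each phen is bidentate and must span two cis positions.
Systematic placement gives 2 geometric isomers: ONO trans; ONO cis (chiral).
One of these lacks any improper symmetry element and so occurs as an enantiomeric pair, giving 2 + 1 = 3 stereoisomers in total.

yes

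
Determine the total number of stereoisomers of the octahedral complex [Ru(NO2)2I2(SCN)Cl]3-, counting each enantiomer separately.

An octahedron has six vertices in three trans pairs; every non-trans pair is cis.
The distinct arrangements are (6 in all): NO2 cis, I cis (3 arrangements, 2 chiral); NO2 trans, I cis; NO2 cis, I trans; NO2 trans, I trans.
Of these, 2 lack any improper symmetry element and so occur as enantiomeric pairs, giving 6 + 2 = 8 stereoisomers in total.

8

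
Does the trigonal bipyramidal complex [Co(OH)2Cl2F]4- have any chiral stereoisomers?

yes

Systematic enumeration (placing each ligand type in turn and discarding arrangements equivalent by rotation or reflection) gives 5 geometric isomers.
One of these lacks any improper symmetry element and so occurs as an enantiomeric pair, giving 5 + 1 = 6 stereoisomers in total.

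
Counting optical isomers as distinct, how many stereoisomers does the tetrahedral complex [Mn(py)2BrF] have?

In a tetrahedral complex all four positions are equivalent and every pair of ligands is adjacent — there is no cis/trans distinction.
Only one geometric arrangement is possible.

1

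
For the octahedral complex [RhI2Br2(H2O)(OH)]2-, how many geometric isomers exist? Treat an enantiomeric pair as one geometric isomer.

6

The six octahedral sites form three mutually perpendicular trans pairs.
The distinct arrangements are (6 in all): I cis, Br trans; I trans, Br trans; I cis, Br cis (3 arrangements, 2 chiral); I trans, Br cis.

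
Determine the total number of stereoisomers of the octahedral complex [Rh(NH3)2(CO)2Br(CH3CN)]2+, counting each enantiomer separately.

8

An octahedron has six vertices in three trans pairs; every non-trans pair is cis.
Working through the distinct placements yields 6 geometric isomers: NH3 trans, CO trans; NH3 cis, CO cis (3 arrangements, 2 chiral); NH3 trans, CO cis; NH3 cis, CO trans.
Of these, 2 lack any improper symmetry element and so occur as enantiomeric pairs, giving 6 + 2 = 8 stereoisomers in total.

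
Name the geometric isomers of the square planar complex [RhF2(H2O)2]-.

A square has two trans pairs of vertices; adjacent vertices are cis.
Systematic placement gives 2 geometric isomers: F cis; F trans.

cis and trans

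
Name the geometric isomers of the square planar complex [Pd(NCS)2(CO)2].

A square has two trans pairs of vertices; adjacent vertices are cis.
Working through the distinct placements yields 2 geometric isomers: NCS cis; NCS trans.

cis and trans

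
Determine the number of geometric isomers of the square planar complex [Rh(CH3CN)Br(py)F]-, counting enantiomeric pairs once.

3

A square has two trans pairs of vertices; adjacent vertices are cis.
There are 3 geometric isomers: (Br/F trans, CH3CN/py trans); (Br/py trans, CH3CN/F trans); (Br/CH3CN trans, F/py trans).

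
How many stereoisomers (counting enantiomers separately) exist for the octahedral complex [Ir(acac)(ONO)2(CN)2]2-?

In an octahedral complex each vertex has one trans partner and four cis neighbours.
Each acac is bidentate and must span two cis positions.
Systematic placement gives 3 geometric isomers: ONO cis, CN trans; ONO cis, CN cis (chiral); ONO trans, CN cis.
One of these lacks any improper symmetry element and so occurs as an enantiomeric pair, giving 3 + 1 = 4 stereoisomers in total.

4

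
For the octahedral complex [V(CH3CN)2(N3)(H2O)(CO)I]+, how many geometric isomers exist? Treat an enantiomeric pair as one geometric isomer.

An octahedron has six vertices in three trans pairs; every non-trans pair is cis.
Exhaustive case analysis gives 9 geometric isomers.

9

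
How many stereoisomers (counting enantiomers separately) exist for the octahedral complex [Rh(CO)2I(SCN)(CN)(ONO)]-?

15

Placing the ligands in turn and identifying arrangements related by rotation or reflection leaves 9 distinct geometric isomers.
Of these, 6 lack any improper symmetry element and so occur as enantiomeric pairs, giving 9 + 6 = 15 stereoisomers in total.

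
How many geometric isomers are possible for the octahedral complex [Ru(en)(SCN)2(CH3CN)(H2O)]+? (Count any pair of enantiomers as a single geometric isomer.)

An octahedron has six vertices in three trans pairs; every non-trans pair is cis.
Each en is bidentate and must span two cis positions.
The distinct arrangements are (4 in all): SCN cis (3 arrangements, 2 chiral); SCN trans.

4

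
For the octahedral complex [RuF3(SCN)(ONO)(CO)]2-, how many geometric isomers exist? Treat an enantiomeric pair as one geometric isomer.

The six octahedral sites form three mutually perpendicular trans pairs.
Systematic placement gives 4 geometric isomers: F mer (3 arrangements); F fac (chiral).

4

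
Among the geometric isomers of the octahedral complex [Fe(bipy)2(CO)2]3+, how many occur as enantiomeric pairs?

Each bipy is bidentate and must span two cis positions.
The distinct arrangements are (2 in all): CO trans; CO cis (chiral).
One of these lacks any improper symmetry element and so occurs as an enantiomeric pair, giving 2 + 1 = 3 stereoisomers in total.

1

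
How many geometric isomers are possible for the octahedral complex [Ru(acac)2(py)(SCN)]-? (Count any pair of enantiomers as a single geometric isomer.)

The six octahedral sites form three mutually perpendicular trans pairs.
Each acac is bidentate and must span two cis positions.
Working through the distinct placements yields 2 geometric isomers: py and SCN mutually cis (chiral); py and SCN mutually trans.

2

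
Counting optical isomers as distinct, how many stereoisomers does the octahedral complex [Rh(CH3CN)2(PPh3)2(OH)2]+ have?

6

An octahedron has six vertices in three trans pairs; every non-trans pair is cis.
Working through the distinct placements yields 5 geometric isomers: CH3CN trans, PPh3 trans, OH trans; CH3CN trans, PPh3 cis, OH cis; CH3CN cis, PPh3 trans, OH cis; CH3CN cis, PPh3 cis, OH cis (chiral); CH3CN cis, PPh3 cis, OH trans.
One of these lacks any improper symmetry element and so occurs as an enantiomeric pair, giving 5 + 1 = 6 stereoisomers in total.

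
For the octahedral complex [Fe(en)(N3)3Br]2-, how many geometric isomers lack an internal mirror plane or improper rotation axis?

0

The six octahedral sites form three mutually perpendicular trans pairs.
Each en is bidentate and must span two cis positions.
Systematic placement gives 2 geometric isomers: N3 fac; N3 mer.
Each arrangement has an internal mirror plane or centre of symmetry, so none is chiral.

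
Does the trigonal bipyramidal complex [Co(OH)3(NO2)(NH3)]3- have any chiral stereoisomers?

no

In a trigonal bipyramid the two axial positions differ from the three equatorial ones.
Systematic placement gives 4 geometric isomers: NO2 axial, NH3 axial; NO2 equatorial, NH3 axial; NO2 axial, NH3 equatorial; NO2 equatorial, NH3 equatorial.
Each arrangement has an internal mirror plane or centre of symmetry, so none is chiral.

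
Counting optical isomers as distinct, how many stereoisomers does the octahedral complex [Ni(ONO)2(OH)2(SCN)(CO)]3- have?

8

In an octahedral complex each vertex has one trans partner and four cis neighbours.
Working through the distinct placements yields 6 geometric isomers: ONO cis, OH cis (3 arrangements, 2 chiral); ONO trans, OH cis; ONO cis, OH trans; ONO trans, OH trans.
Of these, 2 lack any improper symmetry element and so occur as enantiomeric pairs, giving 6 + 2 = 8 stereoisomers in total.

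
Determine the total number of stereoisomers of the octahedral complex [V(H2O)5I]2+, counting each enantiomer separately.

An octahedron has six vertices in three trans pairs; every non-trans pair is cis.
Only one geometric arrangement is possible.

1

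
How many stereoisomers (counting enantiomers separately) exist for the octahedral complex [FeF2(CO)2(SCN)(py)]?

The six octahedral sites form three mutually perpendicular trans pairs.
There are 6 geometric isomers: F trans, CO trans; F cis, CO trans; F cis, CO cis (3 arrangements, 2 chiral); F trans, CO cis.
Of these, 2 lack any improper symmetry element and so occur as enantiomeric pairs, giving 6 + 2 = 8 stereoisomers in total.

8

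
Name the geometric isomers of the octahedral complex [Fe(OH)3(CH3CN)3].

An octahedron has six vertices in three trans pairs; every non-trans pair is cis.
There are 2 geometric isomers: OH mer; OH fac.

fac and mer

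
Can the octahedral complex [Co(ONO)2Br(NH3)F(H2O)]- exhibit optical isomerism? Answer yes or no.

yes

Placing the ligands in turn and identifying arrangements related by rotation or reflection leaves 9 distinct geometric isomers.
Of these, 6 lack any improper symmetry element and so occur as enantiomeric pairs, giving 9 + 6 = 15 stereoisomers in total.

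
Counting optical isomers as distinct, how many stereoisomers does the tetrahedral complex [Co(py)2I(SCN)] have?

All four vertices of a tetrahedron are equivalent and mutually adjacent, so cis/trans isomerism cannot arise.
Only one geometric arrangement is possible.

1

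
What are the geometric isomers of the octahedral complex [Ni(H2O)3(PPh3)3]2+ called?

fac and mer

The six octahedral sites form three mutually perpendicular trans pairs.
The distinct arrangements are (2 in all): H2O mer; H2O fac.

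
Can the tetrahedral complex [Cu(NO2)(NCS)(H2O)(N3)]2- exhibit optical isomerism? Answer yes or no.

All four vertices of a tetrahedron are equivalent and mutually adjacent, so cis/trans isomerism cannot arise.
Only one geometric arrangement is possible; it has no improper symmetry element, so it exists as a pair of enantiomers (2 stereoisomers).

yes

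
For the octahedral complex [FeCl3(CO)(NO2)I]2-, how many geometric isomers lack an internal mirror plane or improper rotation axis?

1

The six octahedral sites form three mutually perpendicular trans pairs.
There are 4 geometric isomers: Cl mer (3 arrangements); Cl fac (chiral).
One of these lacks any improper symmetry element and so occurs as an enantiomeric pair, giving 4 + 1 = 5 stereoisomers in total.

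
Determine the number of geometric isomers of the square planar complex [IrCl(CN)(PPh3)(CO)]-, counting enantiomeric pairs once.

Working through the distinct placements yields 3 geometric isomers: (CN/Cl trans, CO/PPh3 trans); (CN/PPh3 trans, CO/Cl trans); (CN/CO trans, Cl/PPh3 trans).

3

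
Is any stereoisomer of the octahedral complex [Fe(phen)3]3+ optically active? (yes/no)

yes

The six octahedral sites form three mutually perpendicular trans pairs.
Each phen is bidentate and must span two cis positions.
Only one geometric arrangement is possible; it has no improper symmetry element, so it exists as a pair of enantiomers (2 stereoisomers).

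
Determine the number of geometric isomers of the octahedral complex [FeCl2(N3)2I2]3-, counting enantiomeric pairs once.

5

There are 5 geometric isomers: Cl trans, N3 trans, I trans; Cl trans, N3 cis, I cis; Cl cis, N3 trans, I cis; Cl cis, N3 cis, I cis (chiral); Cl cis, N3 cis, I trans.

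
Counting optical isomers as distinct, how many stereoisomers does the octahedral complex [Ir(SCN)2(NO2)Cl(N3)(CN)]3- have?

The six octahedral sites form three mutually perpendicular trans pairs.
Placing the ligands in turn and identifying arrangements related by rotation or reflection leaves 9 distinct geometric isomers.
Of these, 6 lack any improper symmetry element and so occur as enantiomeric pairs, giving 9 + 6 = 15 stereoisomers in total.

15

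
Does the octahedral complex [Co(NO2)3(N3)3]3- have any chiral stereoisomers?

no

An octahedron has six vertices in three trans pairs; every non-trans pair is cis.
The distinct arrangements are (2 in all): NO2 mer; NO2 fac.
Each arrangement has an internal mirror plane or centre of symmetry, so none is chiral.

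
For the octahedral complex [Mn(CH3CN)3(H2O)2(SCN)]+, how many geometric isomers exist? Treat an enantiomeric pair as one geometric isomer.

There are 3 geometric isomers: CH3CN mer, H2O cis; CH3CN mer, H2O trans; CH3CN fac, H2O cis.

3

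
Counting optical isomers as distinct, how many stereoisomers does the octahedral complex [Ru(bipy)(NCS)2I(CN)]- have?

6

Each bipy is bidentate and must span two cis positions.
The distinct arrangements are (4 in all): NCS cis (3 arrangements, 2 chiral); NCS trans.
Of these, 2 lack any improper symmetry element and so occur as enantiomeric pairs, giving 4 + 2 = 6 stereoisomers in total.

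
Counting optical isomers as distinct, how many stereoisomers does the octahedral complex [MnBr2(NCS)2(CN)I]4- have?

8

The six octahedral sites form three mutually perpendicular trans pairs.
Systematic placement gives 6 geometric isomers: Br trans, NCS trans; Br trans, NCS cis; Br cis, NCS trans; Br cis, NCS cis (3 arrangements, 2 chiral).
Of these, 2 lack any improper symmetry element and so occur as enantiomeric pairs, giving 6 + 2 = 8 stereoisomers in total.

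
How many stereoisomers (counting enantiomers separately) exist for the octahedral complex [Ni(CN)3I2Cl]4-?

An octahedron has six vertices in three trans pairs; every non-trans pair is cis.
There are 3 geometric isomers: CN mer, I trans; CN mer, I cis; CN fac, I cis.
Each arrangement has an internal mirror plane or centre of symmetry, so none is chiral.

3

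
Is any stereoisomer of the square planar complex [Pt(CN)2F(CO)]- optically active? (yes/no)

A square has two trans pairs of vertices; adjacent vertices are cis.
The distinct arrangements are (2 in all): CN cis; CN trans.
Each arrangement has an internal mirror plane or centre of symmetry, so none is chiral.

no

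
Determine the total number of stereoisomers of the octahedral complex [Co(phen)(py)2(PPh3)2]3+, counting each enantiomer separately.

4

Each phen is bidentate and must span two cis positions.
The distinct arrangements are (3 in all): py cis, PPh3 trans; py trans, PPh3 cis; py cis, PPh3 cis (chiral).
One of these lacks any improper symmetry element and so occurs as an enantiomeric pair, giving 3 + 1 = 4 stereoisomers in total.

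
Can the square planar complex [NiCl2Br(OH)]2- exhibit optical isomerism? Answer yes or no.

A square has two trans pairs of vertices; adjacent vertices are cis.
The distinct arrangements are (2 in all): Cl cis; Cl trans.
Each arrangement has an internal mirror plane or centre of symmetry, so none is chiral.

no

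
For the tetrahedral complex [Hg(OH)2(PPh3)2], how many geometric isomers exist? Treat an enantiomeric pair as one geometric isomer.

In a tetrahedral complex all four positions are equivalent and every pair of ligands is adjacent — there is no cis/trans distinction.
Only one geometric arrangement is possible.

1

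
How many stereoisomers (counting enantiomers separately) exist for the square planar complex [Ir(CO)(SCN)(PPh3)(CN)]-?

In a square planar complex each vertex has one trans partner and two cis neighbours.
The distinct arrangements are (3 in all): (CN/PPh3 trans, CO/SCN trans); (CN/SCN trans, CO/PPh3 trans); (CN/CO trans, PPh3/SCN trans).
Each arrangement has an internal mirror plane or centre of symmetry, so none is chiral.

3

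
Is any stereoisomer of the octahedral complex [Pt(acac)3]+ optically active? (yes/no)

yes

The six octahedral sites form three mutually perpendicular trans pairs.
Each acac is bidentate and must span two cis positions.
Only one geometric arrangement is possible; it has no improper symmetry element, so it exists as a pair of enantiomers (2 stereoisomers).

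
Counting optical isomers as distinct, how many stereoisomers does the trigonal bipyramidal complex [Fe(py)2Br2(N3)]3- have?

6

A trigonal bipyramid has two axial and three equatorial sites, which are chemically inequivalent.
Exhaustive case analysis gives 5 geometric isomers.
One of these lacks any improper symmetry element and so occurs as an enantiomeric pair, giving 5 + 1 = 6 stereoisomers in total.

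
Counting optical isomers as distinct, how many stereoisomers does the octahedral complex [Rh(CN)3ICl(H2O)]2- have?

5

An octahedron has six vertices in three trans pairs; every non-trans pair is cis.
There are 4 geometric isomers: CN mer (3 arrangements); CN fac (chiral).
One of these lacks any improper symmetry element and so occurs as an enantiomeric pair, giving 4 + 1 = 5 stereoisomers in total.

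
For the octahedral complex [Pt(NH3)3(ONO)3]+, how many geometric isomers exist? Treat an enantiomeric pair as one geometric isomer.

Working through the distinct placements yields 2 geometric isomers: NH3 mer; NH3 fac.

2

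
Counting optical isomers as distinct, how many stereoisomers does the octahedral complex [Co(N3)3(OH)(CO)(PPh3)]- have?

5

Systematic placement gives 4 geometric isomers: N3 mer (3 arrangements); N3 fac (chiral).
One of these lacks any improper symmetry element and so occurs as an enantiomeric pair, giving 4 + 1 = 5 stereoisomers in total.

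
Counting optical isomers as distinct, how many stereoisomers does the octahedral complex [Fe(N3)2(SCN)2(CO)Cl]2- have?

The six octahedral sites form three mutually perpendicular trans pairs.
Working through the distinct placements yields 6 geometric isomers: N3 trans, SCN trans; N3 cis, SCN cis (3 arrangements, 2 chiral); N3 cis, SCN trans; N3 trans, SCN cis.
Of these, 2 lack any improper symmetry element and so occur as enantiomeric pairs, giving 6 + 2 = 8 stereoisomers in total.

8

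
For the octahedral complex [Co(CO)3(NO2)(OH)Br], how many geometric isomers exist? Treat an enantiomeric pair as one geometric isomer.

4

In an octahedral complex each vertex has one trans partner and four cis neighbours.
Working through the distinct placements yields 4 geometric isomers: CO mer (3 arrangements); CO fac (chiral).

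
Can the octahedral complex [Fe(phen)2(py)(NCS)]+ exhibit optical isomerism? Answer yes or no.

An octahedron has six vertices in three trans pairs; every non-trans pair is cis.
Each phen is bidentate and must span two cis positions.
Working through the distinct placements yields 2 geometric isomers: py and NCS mutually cis (chiral); py and NCS mutually trans.
One of these lacks any improper symmetry element and so occurs as an enantiomeric pair, giving 2 + 1 = 3 stereoisomers in total.

yes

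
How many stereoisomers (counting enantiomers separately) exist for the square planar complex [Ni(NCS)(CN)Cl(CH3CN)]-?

3

In a square planar complex each vertex has one trans partner and two cis neighbours.
The distinct arrangements are (3 in all): (CH3CN/Cl trans, CN/NCS trans); (CH3CN/NCS trans, CN/Cl trans); (CH3CN/CN trans, Cl/NCS trans).
Each arrangement has an internal mirror plane or centre of symmetry, so none is chiral.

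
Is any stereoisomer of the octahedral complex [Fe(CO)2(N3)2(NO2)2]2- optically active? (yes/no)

yes

Working through the distinct placements yields 5 geometric isomers: CO trans, N3 trans, NO2 trans; CO trans, N3 cis, NO2 cis; CO cis, N3 cis, NO2 trans; CO cis, N3 cis, NO2 cis (chiral); CO cis, N3 trans, NO2 cis.
One of these lacks any improper symmetry element and so occurs as an enantiomeric pair, giving 5 + 1 = 6 stereoisomers in total.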